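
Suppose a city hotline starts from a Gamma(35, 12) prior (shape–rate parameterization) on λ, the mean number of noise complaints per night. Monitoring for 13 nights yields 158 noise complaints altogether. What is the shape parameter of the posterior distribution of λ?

Total count 158 over total exposure 13 nights.
Conjugate update: add total count to the shape and total exposure to the rate, giving Gamma(193, 25).

193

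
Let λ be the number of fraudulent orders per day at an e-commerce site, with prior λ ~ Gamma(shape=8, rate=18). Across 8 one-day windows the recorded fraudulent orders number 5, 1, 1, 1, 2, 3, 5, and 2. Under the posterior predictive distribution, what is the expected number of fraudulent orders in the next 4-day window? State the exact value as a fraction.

Total count: 5 + 1 + 1 + 1 + 2 + 3 + 5 + 2 = 20.
Total exposure: 8 days.
The Gamma prior is conjugate for the Poisson rate, so λ | data ~ Gamma(8+20, 18+8) = Gamma(28, 26).
Predictive mean over a 4-day window = T·E[λ|data] = 4·28/26 = 56/13.

56/13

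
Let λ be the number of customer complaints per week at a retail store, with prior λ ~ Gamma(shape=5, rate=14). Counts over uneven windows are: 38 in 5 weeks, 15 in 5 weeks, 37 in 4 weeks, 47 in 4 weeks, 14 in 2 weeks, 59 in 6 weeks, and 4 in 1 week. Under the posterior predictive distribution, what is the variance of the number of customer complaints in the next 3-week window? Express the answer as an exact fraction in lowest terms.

Total count: 38 + 15 + 37 + 47 + 14 + 59 + 4 = 214.
Total exposure: 5 + 5 + 4 + 4 + 2 + 6 + 1 = 27 weeks.
Conjugate update: add total count to the shape and total exposure to the rate, giving Gamma(219, 41).
The posterior predictive for a window of length T is Negative Binomial with variance T·α'·(β'+T)/β'² = 3·219·44/1681 = 28908/1681.

28908/1681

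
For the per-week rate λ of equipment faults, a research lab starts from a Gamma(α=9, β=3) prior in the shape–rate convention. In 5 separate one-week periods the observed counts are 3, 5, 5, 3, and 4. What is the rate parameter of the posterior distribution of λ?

Total count: 3 + 5 + 5 + 3 + 4 = 20.
Total exposure: 5 weeks.
The Gamma prior is conjugate for the Poisson rate, so λ | data ~ Gamma(9+20, 3+5) = Gamma(29, 8).

8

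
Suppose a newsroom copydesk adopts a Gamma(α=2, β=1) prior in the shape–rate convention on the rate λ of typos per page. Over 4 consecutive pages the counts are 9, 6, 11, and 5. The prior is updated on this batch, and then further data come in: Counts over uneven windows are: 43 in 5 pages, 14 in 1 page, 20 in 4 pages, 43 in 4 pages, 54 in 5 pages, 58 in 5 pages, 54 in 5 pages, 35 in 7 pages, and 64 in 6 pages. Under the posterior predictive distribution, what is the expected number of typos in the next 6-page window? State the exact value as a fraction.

2508/47

Total count: 9 + 6 + 11 + 5 = 31.
Total exposure: 4 pages.
After the first batch: Gamma(2 + 31, 1 + 4) = Gamma(33, 5).
Total count: 43 + 14 + 20 + 43 + 54 + 58 + 54 + 35 + 64 = 385.
Total exposure: 5 + 1 + 4 + 4 + 5 + 5 + 5 + 7 + 6 = 42 pages.
After the second batch: Gamma(33 + 385, 5 + 42) = Gamma(418, 47).
Predictive mean over a 6-page window = T·E[λ|data] = 6·418/47 = 2508/47.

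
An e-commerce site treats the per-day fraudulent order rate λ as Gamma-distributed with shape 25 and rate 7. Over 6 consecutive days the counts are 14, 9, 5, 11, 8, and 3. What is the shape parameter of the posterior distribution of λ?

75

Total count: 14 + 9 + 5 + 11 + 8 + 3 = 50.
Total exposure: 6 days.
Posterior: α' = 25 + 50 = 75, β' = 7 + 6 = 13.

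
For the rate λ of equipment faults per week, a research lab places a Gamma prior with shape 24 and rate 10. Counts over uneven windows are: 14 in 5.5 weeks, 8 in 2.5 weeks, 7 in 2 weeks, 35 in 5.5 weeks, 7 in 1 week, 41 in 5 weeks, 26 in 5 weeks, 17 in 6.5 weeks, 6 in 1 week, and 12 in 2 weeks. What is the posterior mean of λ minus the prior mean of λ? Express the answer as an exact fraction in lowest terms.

Total count: 14 + 8 + 7 + 35 + 7 + 41 + 26 + 17 + 6 + 12 = 173.
Total exposure: 5.5 + 2.5 + 2 + 5.5 + 1 + 5 + 5 + 6.5 + 1 + 2 = 36 weeks.
The Gamma prior is conjugate for the Poisson rate, so λ | data ~ Gamma(24+173, 10+36) = Gamma(197, 46).
Posterior mean = 197/46 = 197/46; prior mean = 24/10 = 12/5. Difference = 197/46 − 12/5 = 433/230.

433/230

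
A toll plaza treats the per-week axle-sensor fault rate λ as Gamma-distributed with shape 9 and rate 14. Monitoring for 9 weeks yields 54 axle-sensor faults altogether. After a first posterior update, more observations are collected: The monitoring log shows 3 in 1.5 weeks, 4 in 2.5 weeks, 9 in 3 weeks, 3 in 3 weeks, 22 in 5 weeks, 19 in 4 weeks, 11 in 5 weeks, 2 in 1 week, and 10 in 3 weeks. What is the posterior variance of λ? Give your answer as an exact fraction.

Total count 54 over total exposure 9 weeks.
After the first batch: Gamma(9 + 54, 14 + 9) = Gamma(63, 23).
Total count: 3 + 4 + 9 + 3 + 22 + 19 + 11 + 2 + 10 = 83.
Total exposure: 1.5 + 2.5 + 3 + 3 + 5 + 4 + 5 + 1 + 3 = 28 weeks.
After the second batch: Gamma(63 + 83, 23 + 28) = Gamma(146, 51).
Posterior variance = α'/β'² = 146/2601.

146/2601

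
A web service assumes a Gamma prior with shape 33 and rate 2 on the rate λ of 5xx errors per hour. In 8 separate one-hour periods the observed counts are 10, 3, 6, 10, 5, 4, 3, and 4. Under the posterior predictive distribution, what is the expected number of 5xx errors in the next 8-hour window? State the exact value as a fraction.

312/5

Total count: 10 + 3 + 6 + 10 + 5 + 4 + 3 + 4 = 45.
Total exposure: 8 hours.
Gamma(α, β) with Poisson data over total exposure Σt gives posterior Gamma(α+Σx, β+Σt) = Gamma(78, 10).
Predictive mean over an 8-hour window = T·E[λ|data] = 8·78/10 = 312/5.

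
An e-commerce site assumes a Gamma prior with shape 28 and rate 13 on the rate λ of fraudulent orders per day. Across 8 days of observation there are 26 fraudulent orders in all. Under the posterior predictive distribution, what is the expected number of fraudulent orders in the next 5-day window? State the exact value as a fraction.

90/7

Total count 26 over total exposure 8 days.
Gamma(α, β) with Poisson data over total exposure Σt gives posterior Gamma(α+Σx, β+Σt) = Gamma(54, 21).
Predictive mean over a 5-day window = T·E[λ|data] = 5·54/21 = 90/7.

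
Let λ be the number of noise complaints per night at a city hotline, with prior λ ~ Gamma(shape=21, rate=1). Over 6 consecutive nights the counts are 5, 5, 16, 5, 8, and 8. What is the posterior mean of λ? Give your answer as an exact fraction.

68/7

Total count: 5 + 5 + 16 + 5 + 8 + 8 = 47.
Total exposure: 6 nights.
The Gamma prior is conjugate for the Poisson rate, so λ | data ~ Gamma(21+47, 1+6) = Gamma(68, 7).
Posterior mean = α'/β' = 68/7.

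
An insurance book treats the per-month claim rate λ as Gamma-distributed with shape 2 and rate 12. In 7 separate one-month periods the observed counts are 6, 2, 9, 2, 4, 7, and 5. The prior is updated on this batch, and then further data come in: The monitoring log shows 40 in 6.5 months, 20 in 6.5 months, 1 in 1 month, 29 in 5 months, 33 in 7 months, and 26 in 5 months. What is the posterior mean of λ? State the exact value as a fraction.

Total count: 6 + 2 + 9 + 2 + 4 + 7 + 5 = 35.
Total exposure: 7 months.
After the first batch: Gamma(2 + 35, 12 + 7) = Gamma(37, 19).
Total count: 40 + 20 + 1 + 29 + 33 + 26 = 149.
Total exposure: 6.5 + 6.5 + 1 + 5 + 7 + 5 = 31 months.
After the second batch: Gamma(37 + 149, 19 + 31) = Gamma(186, 50).
Posterior mean = α'/β' = 186/50 = 93/25.

93/25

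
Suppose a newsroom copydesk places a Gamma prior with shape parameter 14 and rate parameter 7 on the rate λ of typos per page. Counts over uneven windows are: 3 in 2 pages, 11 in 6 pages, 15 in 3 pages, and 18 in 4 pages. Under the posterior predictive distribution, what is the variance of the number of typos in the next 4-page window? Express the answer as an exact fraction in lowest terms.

1586/121

Total count: 3 + 11 + 15 + 18 = 47.
Total exposure: 2 + 6 + 3 + 4 = 15 pages.
Gamma(α, β) with Poisson data over total exposure Σt gives posterior Gamma(α+Σx, β+Σt) = Gamma(61, 22).
The posterior predictive for a window of length T is Negative Binomial with variance T·α'·(β'+T)/β'² = 4·61·26/484 = 1586/121.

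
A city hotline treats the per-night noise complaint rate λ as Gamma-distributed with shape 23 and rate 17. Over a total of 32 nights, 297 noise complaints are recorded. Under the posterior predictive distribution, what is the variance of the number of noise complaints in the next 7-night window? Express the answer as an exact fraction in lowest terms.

Total count 297 over total exposure 32 nights.
The Gamma prior is conjugate for the Poisson rate, so λ | data ~ Gamma(23+297, 17+32) = Gamma(320, 49).
The posterior predictive for a window of length T is Negative Binomial with variance T·α'·(β'+T)/β'² = 7·320·56/2401 = 2560/49.

2560/49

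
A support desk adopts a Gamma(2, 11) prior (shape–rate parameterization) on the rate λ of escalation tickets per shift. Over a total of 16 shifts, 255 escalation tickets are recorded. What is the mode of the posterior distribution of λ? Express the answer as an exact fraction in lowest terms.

Total count 255 over total exposure 16 shifts.
Gamma(α, β) with Poisson data over total exposure Σt gives posterior Gamma(α+Σx, β+Σt) = Gamma(257, 27).
Posterior mode = (α'−1)/β' = 256/27.

256/27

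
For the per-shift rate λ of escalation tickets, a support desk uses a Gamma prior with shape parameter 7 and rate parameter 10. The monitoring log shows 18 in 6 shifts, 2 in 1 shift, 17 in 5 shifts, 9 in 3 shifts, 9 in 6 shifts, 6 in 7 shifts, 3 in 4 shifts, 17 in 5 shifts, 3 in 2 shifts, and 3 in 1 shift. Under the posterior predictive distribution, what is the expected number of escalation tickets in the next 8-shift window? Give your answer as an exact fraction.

Total count: 18 + 2 + 17 + 9 + 9 + 6 + 3 + 17 + 3 + 3 = 87.
Total exposure: 6 + 1 + 5 + 3 + 6 + 7 + 4 + 5 + 2 + 1 = 40 shifts.
By Gamma–Poisson conjugacy, the posterior is Gamma(α + Σx, β + Σt) = Gamma(7 + 87, 10 + 40) = Gamma(94, 50).
Predictive mean over an 8-shift window = T·E[λ|data] = 8·94/50 = 376/25.

376/25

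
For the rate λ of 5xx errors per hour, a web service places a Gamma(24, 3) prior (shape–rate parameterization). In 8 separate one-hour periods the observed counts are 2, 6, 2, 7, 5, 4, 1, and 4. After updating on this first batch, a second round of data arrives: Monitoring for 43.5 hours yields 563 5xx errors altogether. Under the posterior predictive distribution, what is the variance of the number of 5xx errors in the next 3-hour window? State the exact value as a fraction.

426420/11881

Total count: 2 + 6 + 2 + 7 + 5 + 4 + 1 + 4 = 31.
Total exposure: 8 hours.
After the first batch: Gamma(24 + 31, 3 + 8) = Gamma(55, 11).
Total count 563 over total exposure 43.5 hours.
After the second batch: Gamma(55 + 563, 11 + 43.5) = Gamma(618, 109/2).
The posterior predictive for a window of length T is Negative Binomial with variance T·α'·(β'+T)/β'² = 3·618·(115/2)/(11881/4) = 426420/11881.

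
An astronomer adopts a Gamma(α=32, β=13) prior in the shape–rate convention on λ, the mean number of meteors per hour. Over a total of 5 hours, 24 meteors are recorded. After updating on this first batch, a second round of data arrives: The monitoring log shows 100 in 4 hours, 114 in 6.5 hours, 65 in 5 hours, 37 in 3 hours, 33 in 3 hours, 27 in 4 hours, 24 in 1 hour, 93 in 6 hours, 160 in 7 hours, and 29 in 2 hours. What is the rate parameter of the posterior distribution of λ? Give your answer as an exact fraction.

Total count 24 over total exposure 5 hours.
After the first batch: Gamma(32 + 24, 13 + 5) = Gamma(56, 18).
Total count: 100 + 114 + 65 + 37 + 33 + 27 + 24 + 93 + 160 + 29 = 682.
Total exposure: 4 + 6.5 + 5 + 3 + 3 + 4 + 1 + 6 + 7 + 2 = 41.5 hours.
After the second batch: Gamma(56 + 682, 18 + 41.5) = Gamma(738, 119/2).

119/2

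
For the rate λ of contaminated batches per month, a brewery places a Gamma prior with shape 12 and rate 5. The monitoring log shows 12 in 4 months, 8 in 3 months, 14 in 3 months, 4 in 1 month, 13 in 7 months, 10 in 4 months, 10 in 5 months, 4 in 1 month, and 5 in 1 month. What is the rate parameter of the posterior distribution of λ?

34

Total count: 12 + 8 + 14 + 4 + 13 + 10 + 10 + 4 + 5 = 80.
Total exposure: 4 + 3 + 3 + 1 + 7 + 4 + 5 + 1 + 1 = 29 months.
By Gamma–Poisson conjugacy, the posterior is Gamma(α + Σx, β + Σt) = Gamma(12 + 80, 5 + 29) = Gamma(92, 34).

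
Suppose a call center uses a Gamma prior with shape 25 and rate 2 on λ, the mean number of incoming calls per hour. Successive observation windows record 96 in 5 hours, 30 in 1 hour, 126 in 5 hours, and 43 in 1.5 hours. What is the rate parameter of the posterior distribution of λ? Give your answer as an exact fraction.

29/2

Total count: 96 + 30 + 126 + 43 = 295.
Total exposure: 5 + 1 + 5 + 1.5 = 12.5 hours.
The Gamma prior is conjugate for the Poisson rate, so λ | data ~ Gamma(25+295, 2+12.5) = Gamma(320, 29/2).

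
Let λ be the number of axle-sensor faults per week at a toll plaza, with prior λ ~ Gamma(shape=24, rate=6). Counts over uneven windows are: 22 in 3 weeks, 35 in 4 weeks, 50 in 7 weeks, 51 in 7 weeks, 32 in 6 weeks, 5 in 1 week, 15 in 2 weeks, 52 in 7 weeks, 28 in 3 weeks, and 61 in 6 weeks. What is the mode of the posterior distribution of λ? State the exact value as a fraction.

187/26

Total count: 22 + 35 + 50 + 51 + 32 + 5 + 15 + 52 + 28 + 61 = 351.
Total exposure: 3 + 4 + 7 + 7 + 6 + 1 + 2 + 7 + 3 + 6 = 46 weeks.
Posterior: α' = 24 + 351 = 375, β' = 6 + 46 = 52.
Posterior mode = (α'−1)/β' = 374/52 = 187/26.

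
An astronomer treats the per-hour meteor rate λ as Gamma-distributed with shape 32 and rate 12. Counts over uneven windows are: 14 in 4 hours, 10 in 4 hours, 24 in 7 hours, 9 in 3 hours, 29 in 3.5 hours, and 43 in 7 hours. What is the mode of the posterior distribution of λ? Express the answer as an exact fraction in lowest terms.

Total count: 14 + 10 + 24 + 9 + 29 + 43 = 129.
Total exposure: 4 + 4 + 7 + 3 + 3.5 + 7 = 28.5 hours.
By Gamma–Poisson conjugacy, the posterior is Gamma(α + Σx, β + Σt) = Gamma(32 + 129, 12 + 28.5) = Gamma(161, 81/2).
Posterior mode = (α'−1)/β' = 160/(81/2) = 320/81.

320/81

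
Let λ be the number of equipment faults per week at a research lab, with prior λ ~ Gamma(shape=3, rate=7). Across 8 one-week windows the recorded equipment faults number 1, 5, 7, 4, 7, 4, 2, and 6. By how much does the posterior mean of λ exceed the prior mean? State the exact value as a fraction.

76/35

Total count: 1 + 5 + 7 + 4 + 7 + 4 + 2 + 6 = 36.
Total exposure: 8 weeks.
Gamma(α, β) with Poisson data over total exposure Σt gives posterior Gamma(α+Σx, β+Σt) = Gamma(39, 15).
Posterior mean = 39/15 = 13/5; prior mean = 3/7 = 3/7. Difference = 13/5 − 3/7 = 76/35.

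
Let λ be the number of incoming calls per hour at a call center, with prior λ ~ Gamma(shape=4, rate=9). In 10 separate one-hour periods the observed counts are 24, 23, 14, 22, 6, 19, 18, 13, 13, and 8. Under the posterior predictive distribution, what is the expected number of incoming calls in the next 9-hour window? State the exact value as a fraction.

1476/19

Total count: 24 + 23 + 14 + 22 + 6 + 19 + 18 + 13 + 13 + 8 = 160.
Total exposure: 10 hours.
Gamma(α, β) with Poisson data over total exposure Σt gives posterior Gamma(α+Σx, β+Σt) = Gamma(164, 19).
Predictive mean over a 9-hour window = T·E[λ|data] = 9·164/19 = 1476/19.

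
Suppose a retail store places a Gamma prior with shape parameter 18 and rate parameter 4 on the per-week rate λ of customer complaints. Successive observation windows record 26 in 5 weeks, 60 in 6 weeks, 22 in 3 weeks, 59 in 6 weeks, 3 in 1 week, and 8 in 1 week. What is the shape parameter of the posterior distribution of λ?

Total count: 26 + 60 + 22 + 59 + 3 + 8 = 178.
Total exposure: 5 + 6 + 3 + 6 + 1 + 1 = 22 weeks.
Gamma(α, β) with Poisson data over total exposure Σt gives posterior Gamma(α+Σx, β+Σt) = Gamma(196, 26).

196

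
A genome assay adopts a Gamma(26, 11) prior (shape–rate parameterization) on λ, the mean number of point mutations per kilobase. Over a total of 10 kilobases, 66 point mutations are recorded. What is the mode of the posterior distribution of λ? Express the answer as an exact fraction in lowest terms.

13/3

Total count 66 over total exposure 10 kilobases.
The Gamma prior is conjugate for the Poisson rate, so λ | data ~ Gamma(26+66, 11+10) = Gamma(92, 21).
Posterior mode = (α'−1)/β' = 91/21 = 13/3.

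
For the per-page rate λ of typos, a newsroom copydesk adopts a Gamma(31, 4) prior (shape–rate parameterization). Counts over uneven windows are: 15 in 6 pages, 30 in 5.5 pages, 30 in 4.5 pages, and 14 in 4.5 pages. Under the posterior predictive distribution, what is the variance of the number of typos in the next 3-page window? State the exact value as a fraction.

Total count: 15 + 30 + 30 + 14 = 89.
Total exposure: 6 + 5.5 + 4.5 + 4.5 = 20.5 pages.
Posterior: α' = 31 + 89 = 120, β' = 4 + 20.5 = 49/2.
The posterior predictive for a window of length T is Negative Binomial with variance T·α'·(β'+T)/β'² = 3·120·(55/2)/(2401/4) = 39600/2401.

39600/2401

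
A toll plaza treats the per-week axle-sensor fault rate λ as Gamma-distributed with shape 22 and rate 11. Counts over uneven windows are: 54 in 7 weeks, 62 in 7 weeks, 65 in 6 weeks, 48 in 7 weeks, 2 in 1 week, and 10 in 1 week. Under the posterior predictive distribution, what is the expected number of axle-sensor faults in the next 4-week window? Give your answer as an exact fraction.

Total count: 54 + 62 + 65 + 48 + 2 + 10 = 241.
Total exposure: 7 + 7 + 6 + 7 + 1 + 1 = 29 weeks.
The Gamma prior is conjugate for the Poisson rate, so λ | data ~ Gamma(22+241, 11+29) = Gamma(263, 40).
Predictive mean over a 4-week window = T·E[λ|data] = 4·263/40 = 263/10.

263/10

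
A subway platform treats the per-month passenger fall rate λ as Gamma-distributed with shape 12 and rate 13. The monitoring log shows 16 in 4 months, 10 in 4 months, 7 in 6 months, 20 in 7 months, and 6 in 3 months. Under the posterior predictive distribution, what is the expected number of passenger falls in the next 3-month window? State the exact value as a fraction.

Total count: 16 + 10 + 7 + 20 + 6 = 59.
Total exposure: 4 + 4 + 6 + 7 + 3 = 24 months.
The Gamma prior is conjugate for the Poisson rate, so λ | data ~ Gamma(12+59, 13+24) = Gamma(71, 37).
Predictive mean over a 3-month window = T·E[λ|data] = 3·71/37 = 213/37.

213/37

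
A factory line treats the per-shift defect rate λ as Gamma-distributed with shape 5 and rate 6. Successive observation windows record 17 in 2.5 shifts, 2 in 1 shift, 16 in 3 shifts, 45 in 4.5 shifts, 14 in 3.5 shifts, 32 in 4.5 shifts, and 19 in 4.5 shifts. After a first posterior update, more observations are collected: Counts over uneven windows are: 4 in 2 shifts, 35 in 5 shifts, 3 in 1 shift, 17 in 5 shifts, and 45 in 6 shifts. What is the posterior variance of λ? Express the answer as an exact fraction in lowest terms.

1016/9409

Total count: 17 + 2 + 16 + 45 + 14 + 32 + 19 = 145.
Total exposure: 2.5 + 1 + 3 + 4.5 + 3.5 + 4.5 + 4.5 = 23.5 shifts.
After the first batch: Gamma(5 + 145, 6 + 23.5) = Gamma(150, 59/2).
Total count: 4 + 35 + 3 + 17 + 45 = 104.
Total exposure: 2 + 5 + 1 + 5 + 6 = 19 shifts.
After the second batch: Gamma(150 + 104, 59/2 + 19) = Gamma(254, 97/2).
Posterior variance = α'/β'² = 254/(9409/4) = 1016/9409.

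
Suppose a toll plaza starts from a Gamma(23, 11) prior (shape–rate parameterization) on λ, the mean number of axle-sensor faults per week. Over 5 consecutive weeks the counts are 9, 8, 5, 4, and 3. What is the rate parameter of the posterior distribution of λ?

Total count: 9 + 8 + 5 + 4 + 3 = 29.
Total exposure: 5 weeks.
Posterior: α' = 23 + 29 = 52, β' = 11 + 5 = 16.

16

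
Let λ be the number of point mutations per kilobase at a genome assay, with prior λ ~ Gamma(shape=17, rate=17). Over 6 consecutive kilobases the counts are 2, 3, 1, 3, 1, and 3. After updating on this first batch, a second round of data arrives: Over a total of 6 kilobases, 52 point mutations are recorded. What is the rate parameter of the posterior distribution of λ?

29

Total count: 2 + 3 + 1 + 3 + 1 + 3 = 13.
Total exposure: 6 kilobases.
After the first batch: Gamma(17 + 13, 17 + 6) = Gamma(30, 23).
Total count 52 over total exposure 6 kilobases.
After the second batch: Gamma(30 + 52, 23 + 6) = Gamma(82, 29).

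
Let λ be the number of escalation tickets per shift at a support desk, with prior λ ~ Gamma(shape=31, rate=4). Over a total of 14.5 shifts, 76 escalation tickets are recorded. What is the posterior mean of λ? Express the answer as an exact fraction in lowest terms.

214/37

Total count 76 over total exposure 14.5 shifts.
The Gamma prior is conjugate for the Poisson rate, so λ | data ~ Gamma(31+76, 4+14.5) = Gamma(107, 37/2).
Posterior mean = α'/β' = 107/(37/2) = 214/37.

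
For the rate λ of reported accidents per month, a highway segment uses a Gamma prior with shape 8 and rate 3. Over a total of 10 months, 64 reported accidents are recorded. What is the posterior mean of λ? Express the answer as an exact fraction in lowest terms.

Total count 64 over total exposure 10 months.
Conjugate update: add total count to the shape and total exposure to the rate, giving Gamma(72, 13).
Posterior mean = α'/β' = 72/13.

72/13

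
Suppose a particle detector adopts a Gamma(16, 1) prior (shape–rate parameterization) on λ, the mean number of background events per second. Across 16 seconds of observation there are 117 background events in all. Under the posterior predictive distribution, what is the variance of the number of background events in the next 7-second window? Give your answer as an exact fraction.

Total count 117 over total exposure 16 seconds.
Conjugate update: add total count to the shape and total exposure to the rate, giving Gamma(133, 17).
The posterior predictive for a window of length T is Negative Binomial with variance T·α'·(β'+T)/β'² = 7·133·24/289 = 22344/289.

22344/289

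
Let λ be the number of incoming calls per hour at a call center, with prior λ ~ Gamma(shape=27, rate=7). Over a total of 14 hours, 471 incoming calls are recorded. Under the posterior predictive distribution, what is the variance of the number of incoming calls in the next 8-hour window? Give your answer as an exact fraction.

38512/147

Total count 471 over total exposure 14 hours.
Gamma(α, β) with Poisson data over total exposure Σt gives posterior Gamma(α+Σx, β+Σt) = Gamma(498, 21).
The posterior predictive for a window of length T is Negative Binomial with variance T·α'·(β'+T)/β'² = 8·498·29/441 = 38512/147.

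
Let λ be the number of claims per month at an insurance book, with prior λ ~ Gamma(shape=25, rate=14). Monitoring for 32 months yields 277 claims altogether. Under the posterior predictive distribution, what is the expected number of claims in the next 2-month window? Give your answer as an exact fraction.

302/23

Total count 277 over total exposure 32 months.
Gamma(α, β) with Poisson data over total exposure Σt gives posterior Gamma(α+Σx, β+Σt) = Gamma(302, 46).
Predictive mean over a 2-month window = T·E[λ|data] = 2·302/46 = 302/23.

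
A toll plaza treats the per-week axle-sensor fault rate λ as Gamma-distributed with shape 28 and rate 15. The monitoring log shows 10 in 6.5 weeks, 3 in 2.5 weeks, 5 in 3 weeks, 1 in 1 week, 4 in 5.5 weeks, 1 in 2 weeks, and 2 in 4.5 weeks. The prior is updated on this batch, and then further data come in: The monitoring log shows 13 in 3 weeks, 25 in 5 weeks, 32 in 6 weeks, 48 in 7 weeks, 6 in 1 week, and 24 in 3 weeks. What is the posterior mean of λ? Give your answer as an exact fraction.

Total count: 10 + 3 + 5 + 1 + 4 + 1 + 2 = 26.
Total exposure: 6.5 + 2.5 + 3 + 1 + 5.5 + 2 + 4.5 = 25 weeks.
After the first batch: Gamma(28 + 26, 15 + 25) = Gamma(54, 40).
Total count: 13 + 25 + 32 + 48 + 6 + 24 = 148.
Total exposure: 3 + 5 + 6 + 7 + 1 + 3 = 25 weeks.
After the second batch: Gamma(54 + 148, 40 + 25) = Gamma(202, 65).
Posterior mean = α'/β' = 202/65.

202/65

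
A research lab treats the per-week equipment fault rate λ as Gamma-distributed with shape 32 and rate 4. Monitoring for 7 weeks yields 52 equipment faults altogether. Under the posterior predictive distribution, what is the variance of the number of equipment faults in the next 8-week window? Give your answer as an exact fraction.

Total count 52 over total exposure 7 weeks.
The Gamma prior is conjugate for the Poisson rate, so λ | data ~ Gamma(32+52, 4+7) = Gamma(84, 11).
The posterior predictive for a window of length T is Negative Binomial with variance T·α'·(β'+T)/β'² = 8·84·19/121 = 12768/121.

12768/121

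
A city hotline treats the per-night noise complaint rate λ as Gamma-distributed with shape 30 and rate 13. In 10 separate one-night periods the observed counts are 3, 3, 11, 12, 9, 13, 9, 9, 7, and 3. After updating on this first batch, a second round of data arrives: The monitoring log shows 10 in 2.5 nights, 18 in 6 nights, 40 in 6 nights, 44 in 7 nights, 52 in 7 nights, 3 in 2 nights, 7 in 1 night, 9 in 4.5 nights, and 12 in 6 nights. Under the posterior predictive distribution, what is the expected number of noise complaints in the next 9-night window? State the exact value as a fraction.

Total count: 3 + 3 + 11 + 12 + 9 + 13 + 9 + 9 + 7 + 3 = 79.
Total exposure: 10 nights.
After the first batch: Gamma(30 + 79, 13 + 10) = Gamma(109, 23).
Total count: 10 + 18 + 40 + 44 + 52 + 3 + 7 + 9 + 12 = 195.
Total exposure: 2.5 + 6 + 6 + 7 + 7 + 2 + 1 + 4.5 + 6 = 42 nights.
After the second batch: Gamma(109 + 195, 23 + 42) = Gamma(304, 65).
Predictive mean over a 9-night window = T·E[λ|data] = 9·304/65 = 2736/65.

2736/65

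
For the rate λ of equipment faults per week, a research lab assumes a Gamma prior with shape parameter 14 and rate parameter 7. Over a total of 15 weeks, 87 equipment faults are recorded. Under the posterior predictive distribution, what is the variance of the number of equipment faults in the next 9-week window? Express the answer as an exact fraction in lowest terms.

Total count 87 over total exposure 15 weeks.
Gamma(α, β) with Poisson data over total exposure Σt gives posterior Gamma(α+Σx, β+Σt) = Gamma(101, 22).
The posterior predictive for a window of length T is Negative Binomial with variance T·α'·(β'+T)/β'² = 9·101·31/484 = 28179/484.

28179/484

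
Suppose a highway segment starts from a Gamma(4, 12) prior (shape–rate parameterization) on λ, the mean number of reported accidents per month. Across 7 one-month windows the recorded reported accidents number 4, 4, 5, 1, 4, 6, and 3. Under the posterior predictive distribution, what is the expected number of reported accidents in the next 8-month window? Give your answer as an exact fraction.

Total count: 4 + 4 + 5 + 1 + 4 + 6 + 3 = 27.
Total exposure: 7 months.
Posterior: α' = 4 + 27 = 31, β' = 12 + 7 = 19.
Predictive mean over an 8-month window = T·E[λ|data] = 8·31/19 = 248/19.

248/19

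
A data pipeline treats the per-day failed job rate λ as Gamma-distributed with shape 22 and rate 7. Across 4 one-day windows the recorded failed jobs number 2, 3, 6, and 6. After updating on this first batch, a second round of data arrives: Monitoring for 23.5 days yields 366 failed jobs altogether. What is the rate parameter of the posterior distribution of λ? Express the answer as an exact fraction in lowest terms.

Total count: 2 + 3 + 6 + 6 = 17.
Total exposure: 4 days.
After the first batch: Gamma(22 + 17, 7 + 4) = Gamma(39, 11).
Total count 366 over total exposure 23.5 days.
After the second batch: Gamma(39 + 366, 11 + 23.5) = Gamma(405, 69/2).

69/2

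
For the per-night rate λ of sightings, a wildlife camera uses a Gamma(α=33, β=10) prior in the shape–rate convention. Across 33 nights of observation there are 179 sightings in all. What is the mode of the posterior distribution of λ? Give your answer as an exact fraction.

Total count 179 over total exposure 33 nights.
The Gamma prior is conjugate for the Poisson rate, so λ | data ~ Gamma(33+179, 10+33) = Gamma(212, 43).
Posterior mode = (α'−1)/β' = 211/43.

211/43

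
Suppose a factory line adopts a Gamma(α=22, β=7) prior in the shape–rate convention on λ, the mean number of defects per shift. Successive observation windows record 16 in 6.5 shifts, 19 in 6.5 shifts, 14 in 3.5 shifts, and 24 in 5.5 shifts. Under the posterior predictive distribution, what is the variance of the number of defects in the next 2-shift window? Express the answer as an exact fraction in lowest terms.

Total count: 16 + 19 + 14 + 24 = 73.
Total exposure: 6.5 + 6.5 + 3.5 + 5.5 = 22 shifts.
By Gamma–Poisson conjugacy, the posterior is Gamma(α + Σx, β + Σt) = Gamma(22 + 73, 7 + 22) = Gamma(95, 29).
The posterior predictive for a window of length T is Negative Binomial with variance T·α'·(β'+T)/β'² = 2·95·31/841 = 5890/841.

5890/841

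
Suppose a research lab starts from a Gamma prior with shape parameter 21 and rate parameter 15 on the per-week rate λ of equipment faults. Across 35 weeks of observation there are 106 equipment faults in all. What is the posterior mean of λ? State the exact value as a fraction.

127/50

Total count 106 over total exposure 35 weeks.
By Gamma–Poisson conjugacy, the posterior is Gamma(α + Σx, β + Σt) = Gamma(21 + 106, 15 + 35) = Gamma(127, 50).
Posterior mean = α'/β' = 127/50.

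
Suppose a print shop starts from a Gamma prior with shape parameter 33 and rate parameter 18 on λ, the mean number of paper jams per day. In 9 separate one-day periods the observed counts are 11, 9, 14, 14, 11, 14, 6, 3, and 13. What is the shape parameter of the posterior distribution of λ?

Total count: 11 + 9 + 14 + 14 + 11 + 14 + 6 + 3 + 13 = 95.
Total exposure: 9 days.
The Gamma prior is conjugate for the Poisson rate, so λ | data ~ Gamma(33+95, 18+9) = Gamma(128, 27).

128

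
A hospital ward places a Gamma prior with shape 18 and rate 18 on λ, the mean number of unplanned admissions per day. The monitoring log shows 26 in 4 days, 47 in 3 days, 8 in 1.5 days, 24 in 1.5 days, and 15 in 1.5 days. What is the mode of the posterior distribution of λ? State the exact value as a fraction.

274/59

Total count: 26 + 47 + 8 + 24 + 15 = 120.
Total exposure: 4 + 3 + 1.5 + 1.5 + 1.5 = 11.5 days.
Gamma(α, β) with Poisson data over total exposure Σt gives posterior Gamma(α+Σx, β+Σt) = Gamma(138, 59/2).
Posterior mode = (α'−1)/β' = 137/(59/2) = 274/59.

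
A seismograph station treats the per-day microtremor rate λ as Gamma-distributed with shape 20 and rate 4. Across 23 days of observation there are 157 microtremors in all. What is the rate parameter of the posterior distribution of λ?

27

Total count 157 over total exposure 23 days.
Conjugate update: add total count to the shape and total exposure to the rate, giving Gamma(177, 27).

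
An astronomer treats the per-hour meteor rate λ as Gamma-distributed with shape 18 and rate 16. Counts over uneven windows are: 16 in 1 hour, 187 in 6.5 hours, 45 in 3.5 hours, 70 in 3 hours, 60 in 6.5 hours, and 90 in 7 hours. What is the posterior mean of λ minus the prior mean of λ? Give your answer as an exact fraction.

2331/232

Total count: 16 + 187 + 45 + 70 + 60 + 90 = 468.
Total exposure: 1 + 6.5 + 3.5 + 3 + 6.5 + 7 = 27.5 hours.
Gamma(α, β) with Poisson data over total exposure Σt gives posterior Gamma(α+Σx, β+Σt) = Gamma(486, 87/2).
Posterior mean = 486/(87/2) = 324/29; prior mean = 18/16 = 9/8. Difference = 324/29 − 9/8 = 2331/232.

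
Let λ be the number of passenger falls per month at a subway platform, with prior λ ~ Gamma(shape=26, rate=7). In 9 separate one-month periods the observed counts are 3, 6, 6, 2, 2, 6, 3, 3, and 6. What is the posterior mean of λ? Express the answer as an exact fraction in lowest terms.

Total count: 3 + 6 + 6 + 2 + 2 + 6 + 3 + 3 + 6 = 37.
Total exposure: 9 months.
By Gamma–Poisson conjugacy, the posterior is Gamma(α + Σx, β + Σt) = Gamma(26 + 37, 7 + 9) = Gamma(63, 16).
Posterior mean = α'/β' = 63/16.

63/16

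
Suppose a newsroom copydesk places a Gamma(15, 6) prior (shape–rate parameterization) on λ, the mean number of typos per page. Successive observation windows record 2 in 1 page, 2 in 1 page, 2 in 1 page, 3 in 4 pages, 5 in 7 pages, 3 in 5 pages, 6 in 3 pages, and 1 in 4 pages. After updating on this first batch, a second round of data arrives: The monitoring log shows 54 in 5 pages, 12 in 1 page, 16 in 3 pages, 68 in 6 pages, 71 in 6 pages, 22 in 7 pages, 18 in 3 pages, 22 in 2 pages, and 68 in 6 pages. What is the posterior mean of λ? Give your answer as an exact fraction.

390/71

Total count: 2 + 2 + 2 + 3 + 5 + 3 + 6 + 1 = 24.
Total exposure: 1 + 1 + 1 + 4 + 7 + 5 + 3 + 4 = 26 pages.
After the first batch: Gamma(15 + 24, 6 + 26) = Gamma(39, 32).
Total count: 54 + 12 + 16 + 68 + 71 + 22 + 18 + 22 + 68 = 351.
Total exposure: 5 + 1 + 3 + 6 + 6 + 7 + 3 + 2 + 6 = 39 pages.
After the second batch: Gamma(39 + 351, 32 + 39) = Gamma(390, 71).
Posterior mean = α'/β' = 390/71.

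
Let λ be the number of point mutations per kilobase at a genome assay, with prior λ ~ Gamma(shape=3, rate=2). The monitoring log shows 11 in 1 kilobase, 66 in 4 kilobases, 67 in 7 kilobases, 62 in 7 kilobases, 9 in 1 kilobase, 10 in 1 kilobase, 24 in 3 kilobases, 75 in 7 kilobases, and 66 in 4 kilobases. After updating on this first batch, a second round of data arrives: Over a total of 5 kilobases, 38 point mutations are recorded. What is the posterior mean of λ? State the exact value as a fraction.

Total count: 11 + 66 + 67 + 62 + 9 + 10 + 24 + 75 + 66 = 390.
Total exposure: 1 + 4 + 7 + 7 + 1 + 1 + 3 + 7 + 4 = 35 kilobases.
After the first batch: Gamma(3 + 390, 2 + 35) = Gamma(393, 37).
Total count 38 over total exposure 5 kilobases.
After the second batch: Gamma(393 + 38, 37 + 5) = Gamma(431, 42).
Posterior mean = α'/β' = 431/42.

431/42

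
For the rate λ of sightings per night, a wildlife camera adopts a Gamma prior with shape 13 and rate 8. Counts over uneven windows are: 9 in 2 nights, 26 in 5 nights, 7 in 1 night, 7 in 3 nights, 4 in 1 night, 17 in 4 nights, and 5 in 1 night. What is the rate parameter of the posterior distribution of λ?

25

Total count: 9 + 26 + 7 + 7 + 4 + 17 + 5 = 75.
Total exposure: 2 + 5 + 1 + 3 + 1 + 4 + 1 = 17 nights.
Posterior: α' = 13 + 75 = 88, β' = 8 + 17 = 25.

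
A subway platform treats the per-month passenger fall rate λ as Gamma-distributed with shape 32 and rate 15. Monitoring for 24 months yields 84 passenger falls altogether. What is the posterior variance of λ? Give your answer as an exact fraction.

Total count 84 over total exposure 24 months.
By Gamma–Poisson conjugacy, the posterior is Gamma(α + Σx, β + Σt) = Gamma(32 + 84, 15 + 24) = Gamma(116, 39).
Posterior variance = α'/β'² = 116/1521.

116/1521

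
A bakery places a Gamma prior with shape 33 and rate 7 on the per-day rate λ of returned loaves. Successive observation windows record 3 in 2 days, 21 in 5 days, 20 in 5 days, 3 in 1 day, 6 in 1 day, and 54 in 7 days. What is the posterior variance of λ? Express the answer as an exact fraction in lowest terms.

5/28

Total count: 3 + 21 + 20 + 3 + 6 + 54 = 107.
Total exposure: 2 + 5 + 5 + 1 + 1 + 7 = 21 days.
The Gamma prior is conjugate for the Poisson rate, so λ | data ~ Gamma(33+107, 7+21) = Gamma(140, 28).
Posterior variance = α'/β'² = 140/784 = 5/28.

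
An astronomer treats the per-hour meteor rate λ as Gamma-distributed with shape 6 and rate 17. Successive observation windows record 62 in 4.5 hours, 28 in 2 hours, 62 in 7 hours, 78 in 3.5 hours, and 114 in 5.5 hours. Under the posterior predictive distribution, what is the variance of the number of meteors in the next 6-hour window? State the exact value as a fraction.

Total count: 62 + 28 + 62 + 78 + 114 = 344.
Total exposure: 4.5 + 2 + 7 + 3.5 + 5.5 = 22.5 hours.
By Gamma–Poisson conjugacy, the posterior is Gamma(α + Σx, β + Σt) = Gamma(6 + 344, 17 + 22.5) = Gamma(350, 79/2).
The posterior predictive for a window of length T is Negative Binomial with variance T·α'·(β'+T)/β'² = 6·350·(91/2)/(6241/4) = 382200/6241.

382200/6241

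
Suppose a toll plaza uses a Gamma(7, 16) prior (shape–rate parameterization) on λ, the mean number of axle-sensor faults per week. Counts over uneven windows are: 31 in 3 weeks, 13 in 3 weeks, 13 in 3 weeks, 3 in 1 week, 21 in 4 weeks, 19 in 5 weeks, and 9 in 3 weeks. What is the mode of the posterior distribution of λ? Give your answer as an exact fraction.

Total count: 31 + 13 + 13 + 3 + 21 + 19 + 9 = 109.
Total exposure: 3 + 3 + 3 + 1 + 4 + 5 + 3 = 22 weeks.
By Gamma–Poisson conjugacy, the posterior is Gamma(α + Σx, β + Σt) = Gamma(7 + 109, 16 + 22) = Gamma(116, 38).
Posterior mode = (α'−1)/β' = 115/38.

115/38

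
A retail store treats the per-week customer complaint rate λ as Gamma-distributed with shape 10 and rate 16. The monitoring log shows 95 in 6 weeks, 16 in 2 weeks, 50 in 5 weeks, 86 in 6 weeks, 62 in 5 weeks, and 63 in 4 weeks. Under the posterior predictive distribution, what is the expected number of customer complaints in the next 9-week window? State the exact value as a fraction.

Total count: 95 + 16 + 50 + 86 + 62 + 63 = 372.
Total exposure: 6 + 2 + 5 + 6 + 5 + 4 = 28 weeks.
Posterior: α' = 10 + 372 = 382, β' = 16 + 28 = 44.
Predictive mean over a 9-week window = T·E[λ|data] = 9·382/44 = 1719/22.

1719/22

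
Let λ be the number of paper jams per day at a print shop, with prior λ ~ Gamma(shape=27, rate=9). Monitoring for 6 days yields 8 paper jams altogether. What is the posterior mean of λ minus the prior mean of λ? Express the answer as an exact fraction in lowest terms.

-2/3

Total count 8 over total exposure 6 days.
By Gamma–Poisson conjugacy, the posterior is Gamma(α + Σx, β + Σt) = Gamma(27 + 8, 9 + 6) = Gamma(35, 15).
Posterior mean = 35/15 = 7/3; prior mean = 27/9 = 3. Difference = 7/3 − 3 = -2/3.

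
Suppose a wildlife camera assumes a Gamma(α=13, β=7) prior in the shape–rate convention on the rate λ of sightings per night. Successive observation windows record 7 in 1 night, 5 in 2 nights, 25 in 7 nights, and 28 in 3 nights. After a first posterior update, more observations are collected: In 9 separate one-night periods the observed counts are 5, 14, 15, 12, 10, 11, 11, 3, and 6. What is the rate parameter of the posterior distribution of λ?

29

Total count: 7 + 5 + 25 + 28 = 65.
Total exposure: 1 + 2 + 7 + 3 = 13 nights.
After the first batch: Gamma(13 + 65, 7 + 13) = Gamma(78, 20).
Total count: 5 + 14 + 15 + 12 + 10 + 11 + 11 + 3 + 6 = 87.
Total exposure: 9 nights.
After the second batch: Gamma(78 + 87, 20 + 9) = Gamma(165, 29).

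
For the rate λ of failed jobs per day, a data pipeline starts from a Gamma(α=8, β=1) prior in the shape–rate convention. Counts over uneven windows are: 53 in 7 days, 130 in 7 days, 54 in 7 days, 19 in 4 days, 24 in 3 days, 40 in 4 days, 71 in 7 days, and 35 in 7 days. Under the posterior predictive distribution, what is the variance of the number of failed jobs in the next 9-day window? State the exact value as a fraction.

218736/2209

Total count: 53 + 130 + 54 + 19 + 24 + 40 + 71 + 35 = 426.
Total exposure: 7 + 7 + 7 + 4 + 3 + 4 + 7 + 7 = 46 days.
Gamma(α, β) with Poisson data over total exposure Σt gives posterior Gamma(α+Σx, β+Σt) = Gamma(434, 47).
The posterior predictive for a window of length T is Negative Binomial with variance T·α'·(β'+T)/β'² = 9·434·56/2209 = 218736/2209.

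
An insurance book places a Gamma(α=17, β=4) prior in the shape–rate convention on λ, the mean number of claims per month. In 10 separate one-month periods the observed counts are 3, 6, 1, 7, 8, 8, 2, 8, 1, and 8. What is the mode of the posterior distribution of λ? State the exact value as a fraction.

Total count: 3 + 6 + 1 + 7 + 8 + 8 + 2 + 8 + 1 + 8 = 52.
Total exposure: 10 months.
The Gamma prior is conjugate for the Poisson rate, so λ | data ~ Gamma(17+52, 4+10) = Gamma(69, 14).
Posterior mode = (α'−1)/β' = 68/14 = 34/7.

34/7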